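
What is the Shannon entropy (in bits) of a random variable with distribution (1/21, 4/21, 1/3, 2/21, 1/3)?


H = -sum(p_i * log2(p_i)). Terms: -(1/21)*log2(1/21) = 0.209158; -(4/21)*log2(4/21) = 0.455680; -(1/3)*log2(1/3) = 0.528321; -(2/21)*log2(2/21) = 0.323078; -(1/3)*log2(1/3) = 0.528321. H = 0.209158 + 0.455680 + 0.528321 + 0.323078 + 0.528321 = 2.0446

2.0446 bits


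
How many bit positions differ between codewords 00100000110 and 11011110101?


Count differing positions: ^ ^ ^ ^ ^ ^ ^ . . ^ ^ = 9 differences

9


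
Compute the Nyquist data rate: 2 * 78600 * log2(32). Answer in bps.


Rate = 2 * B * log2(M) = 2 * 78600 * 5.0 = 786000.0

786000.0 bps


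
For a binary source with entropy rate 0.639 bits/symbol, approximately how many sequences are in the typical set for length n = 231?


log2|A_typical| = nH = 231 * 0.639 = 147.609, so |A_typical| ~ 2^147.609 = 2.721e+44

2.721e+44


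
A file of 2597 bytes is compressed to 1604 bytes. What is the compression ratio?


Ratio = original / compressed = 2597 / 1604 = 1.6191

1.6191


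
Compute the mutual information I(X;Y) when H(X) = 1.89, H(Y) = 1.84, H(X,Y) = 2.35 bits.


I(X;Y) = H(X) + H(Y) - H(X,Y) = 1.89 + 1.84 - 2.35 = 1.38

1.38 bits


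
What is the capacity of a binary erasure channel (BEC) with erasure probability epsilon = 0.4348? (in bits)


C = 1 - epsilon = 1 - 0.4348 = 0.5652

0.5652 bits


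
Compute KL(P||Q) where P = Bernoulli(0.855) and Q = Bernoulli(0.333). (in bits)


KL = p*log2(p/q) + (1-p)*log2((1-p)/(1-q)) = 0.855*log2(0.855/0.333) + 0.145*log2(0.145/0.667) = 0.8439

0.8439 bits


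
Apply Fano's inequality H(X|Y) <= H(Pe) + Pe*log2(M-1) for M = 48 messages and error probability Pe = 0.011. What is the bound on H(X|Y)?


H(Pe) = -Pe*log2(Pe) - (1-Pe)*log2(1-Pe) = -0.011*log2(0.011) - 0.989*log2(0.989) = 0.071570 + 0.015782 = 0.0874. Pe*log2(M-1) = 0.011*log2(47) = 0.061100. Bound = H(Pe) + Pe*log2(M-1) = 0.071570 + 0.015782 + 0.061100 = 0.1485

0.1485 bits


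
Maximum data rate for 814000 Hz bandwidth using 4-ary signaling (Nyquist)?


Rate = 2 * B * log2(M) = 2 * 814000 * 2.0 = 3256000.0

3256000.0 bps


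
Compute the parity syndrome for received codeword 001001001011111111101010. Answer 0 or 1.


Syndrome = XOR of all bits = 0 XOR 0 XOR 1 XOR 0 XOR 0 XOR 1 XOR 0 XOR 0 XOR 1 XOR 0 XOR 1 XOR 1 XOR 1 XOR 1 XOR 1 XOR 1 XOR 1 XOR 1 XOR 1 XOR 0 XOR 1 XOR 0 XOR 1 XOR 0 = 0

0


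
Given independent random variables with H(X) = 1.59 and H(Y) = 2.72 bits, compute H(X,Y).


For independent variables, H(X,Y) = H(X) + H(Y) = 1.59 + 2.72 = 4.31

4.31 bits


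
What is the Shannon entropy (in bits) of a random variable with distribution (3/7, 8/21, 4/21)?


H = -sum(p_i * log2(p_i)). Terms: -(3/7)*log2(3/7) = 0.523882; -(8/21)*log2(8/21) = 0.530407; -(4/21)*log2(4/21) = 0.455680. H = 0.523882 + 0.530407 + 0.455680 = 1.51

1.51 bits


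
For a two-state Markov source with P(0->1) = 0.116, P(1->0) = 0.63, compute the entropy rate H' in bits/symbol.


Stationary distribution: pi_0 = p10/(p01+p10) = 0.8445, pi_1 = 0.1555. Entropy rate H' = pi_0*H(p01) + pi_1*H(p10) = 0.8445*0.5178 + 0.1555*0.9507 = 0.5851

0.5851 bits/symbol


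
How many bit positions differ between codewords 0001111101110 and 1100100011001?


Count differing positions: ^ ^ . ^ . ^ ^ ^ ^ . ^ ^ ^ = 10 differences

10


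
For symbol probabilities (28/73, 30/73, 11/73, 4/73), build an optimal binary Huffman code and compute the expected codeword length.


Huffman construction (repeatedly merge the two least-probable nodes; each merge adds 1 bit to every symbol beneath it): 4/73 + 11/73 = 15/73; 15/73 + 28/73 = 43/73; 30/73 + 43/73 = 1. Resulting codeword lengths (in the order the probabilities were given): (2, 1, 3, 3). L_avg = sum(p_i * l_i) = 28/73*2 + 30/73*1 + 11/73*3 + 4/73*3 = 131/73 = 1.7945

1.7945 bits


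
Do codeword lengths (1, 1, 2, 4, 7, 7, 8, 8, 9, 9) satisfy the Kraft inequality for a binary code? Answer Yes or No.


Kraft sum = sum(2^(-l_i)) = 1.3398, need <= 1. Result: violated (a binary prefix-free code with these lengths cannot exist)

No


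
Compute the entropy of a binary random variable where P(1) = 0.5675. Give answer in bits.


H = -p*log2(p) - (1-p)*log2(1-p). -0.5675*log2(0.5675) = 0.463822; -0.4325*log2(0.4325) = 0.522991. H = 0.463822 + 0.522991 = 0.9868

0.9868 bits


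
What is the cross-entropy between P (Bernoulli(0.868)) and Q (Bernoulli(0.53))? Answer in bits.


H(P,Q) = -p*log2(q) - (1-p)*log2(1-q). -0.868*log2(0.53) = 0.795032; -0.132*log2(0.47) = 0.143783. H(P,Q) = 0.795032 + 0.143783 = 0.9388

0.9388 bits


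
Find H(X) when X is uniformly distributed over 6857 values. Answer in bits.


H = log2(n) = log2(6857) = 12.7434

12.7434 bits


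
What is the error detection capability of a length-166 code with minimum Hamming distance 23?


Detection capability = d_min - 1 = 23 - 1 = 22

22 errors


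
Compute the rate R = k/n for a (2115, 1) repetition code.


Rate = k/n = 1/2115

1/2115


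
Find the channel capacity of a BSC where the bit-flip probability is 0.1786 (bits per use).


H(p) = -p*log2(p) - (1-p)*log2(1-p) = -0.1786*log2(0.1786) - 0.8214*log2(0.8214) = 0.443856 + 0.233149 = 0.677. C = 1 - H(p) = 1 - 0.677 = 0.323

0.323 bits


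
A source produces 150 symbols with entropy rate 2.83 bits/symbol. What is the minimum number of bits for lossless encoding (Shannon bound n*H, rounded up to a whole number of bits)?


Minimum bits >= n * H = 150 * 2.83 = 424.5, rounded up to a whole number of bits = 425

425 bits


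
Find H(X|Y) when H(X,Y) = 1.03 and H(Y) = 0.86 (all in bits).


H(X|Y) = H(X,Y) - H(Y) = 1.03 - 0.86 = 0.17

0.17 bits


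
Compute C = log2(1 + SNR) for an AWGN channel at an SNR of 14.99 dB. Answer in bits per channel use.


SNR_linear = 10^(14.99/10) = 31.55; C = log2(1 + SNR_linear) = log2(1 + 31.55) = 5.0246

5.0246 bits/channel use


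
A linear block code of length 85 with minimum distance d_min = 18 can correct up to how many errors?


Correction capability = floor((d-1)/2) = floor((18-1)/2) = 8

8 errors


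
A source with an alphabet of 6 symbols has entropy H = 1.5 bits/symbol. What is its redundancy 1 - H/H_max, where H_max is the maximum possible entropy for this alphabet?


H_max = log2(K) = log2(6) = 2.585 bits/symbol. Redundancy = 1 - H/H_max = 1 - 1.5/2.585 = 1 - 0.5803 = 0.4197

0.4197


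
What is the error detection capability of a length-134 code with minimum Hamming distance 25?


Detection capability = d_min - 1 = 25 - 1 = 24

24 errors


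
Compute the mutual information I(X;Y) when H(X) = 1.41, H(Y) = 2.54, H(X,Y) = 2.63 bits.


I(X;Y) = H(X) + H(Y) - H(X,Y) = 1.41 + 2.54 - 2.63 = 1.32

1.32 bits


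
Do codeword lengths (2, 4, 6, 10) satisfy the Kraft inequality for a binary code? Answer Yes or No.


Kraft sum = sum(2^(-l_i)) = 0.3291, need <= 1. Result: satisfied (a binary prefix-free code with these lengths exists)

Yes


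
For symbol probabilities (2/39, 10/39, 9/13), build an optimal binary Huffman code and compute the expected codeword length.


Huffman construction (repeatedly merge the two least-probable nodes; each merge adds 1 bit to every symbol beneath it): 2/39 + 10/39 = 4/13; 4/13 + 9/13 = 1. Resulting codeword lengths (in the order the probabilities were given): (2, 2, 1). L_avg = sum(p_i * l_i) = 2/39*2 + 10/39*2 + 9/13*1 = 17/13 = 1.3077

1.3077 bits


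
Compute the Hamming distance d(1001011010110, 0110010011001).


Count differing positions: ^ ^ ^ ^ . . ^ . . ^ ^ ^ ^ = 9 differences

9


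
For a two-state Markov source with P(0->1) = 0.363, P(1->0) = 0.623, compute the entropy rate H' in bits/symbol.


Stationary distribution: pi_0 = p10/(p01+p10) = 0.6318, pi_1 = 0.3682. Entropy rate H' = pi_0*H(p01) + pi_1*H(p10) = 0.6318*0.9451 + 0.3682*0.9559 = 0.9491

0.9491 bits/symbol


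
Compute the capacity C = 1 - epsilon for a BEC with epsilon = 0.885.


C = 1 - epsilon = 1 - 0.885 = 0.115

0.115 bits


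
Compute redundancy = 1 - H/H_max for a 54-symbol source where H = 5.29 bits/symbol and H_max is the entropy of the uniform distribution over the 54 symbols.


H_max = log2(K) = log2(54) = 5.7549 bits/symbol. Redundancy = 1 - H/H_max = 1 - 5.29/5.7549 = 1 - 0.9192 = 0.0808

0.0808


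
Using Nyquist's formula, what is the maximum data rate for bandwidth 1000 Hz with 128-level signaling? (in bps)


Rate = 2 * B * log2(M) = 2 * 1000 * 7.0 = 14000.0

14000.0 bps


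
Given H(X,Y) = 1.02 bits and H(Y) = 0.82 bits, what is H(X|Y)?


H(X|Y) = H(X,Y) - H(Y) = 1.02 - 0.82 = 0.2

0.2 bits


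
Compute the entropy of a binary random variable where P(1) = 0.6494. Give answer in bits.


H = -p*log2(p) - (1-p)*log2(1-p). -0.6494*log2(0.6494) = 0.404460; -0.3506*log2(0.3506) = 0.530143. H = 0.404460 + 0.530143 = 0.9346

0.9346 bits


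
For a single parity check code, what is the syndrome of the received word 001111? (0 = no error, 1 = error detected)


Syndrome = XOR of all bits = 0 XOR 0 XOR 1 XOR 1 XOR 1 XOR 1 = 0

0


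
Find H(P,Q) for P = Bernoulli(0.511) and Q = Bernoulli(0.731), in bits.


H(P,Q) = -p*log2(q) - (1-p)*log2(1-q). -0.511*log2(0.731) = 0.231001; -0.489*log2(0.269) = 0.926323. H(P,Q) = 0.231001 + 0.926323 = 1.1573

1.1573 bits


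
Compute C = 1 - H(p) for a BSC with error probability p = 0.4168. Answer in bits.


H(p) = -p*log2(p) - (1-p)*log2(1-p) = -0.4168*log2(0.4168) - 0.5832*log2(0.5832) = 0.526240 + 0.453693 = 0.9799. C = 1 - H(p) = 1 - 0.9799 = 0.0201

0.0201 bits


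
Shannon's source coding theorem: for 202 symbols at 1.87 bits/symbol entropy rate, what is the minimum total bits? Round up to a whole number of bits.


Minimum bits >= n * H = 202 * 1.87 = 377.74, rounded up to a whole number of bits = 378

378 bits


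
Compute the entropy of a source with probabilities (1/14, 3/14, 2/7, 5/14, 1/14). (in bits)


H = -sum(p_i * log2(p_i)). Terms: -(1/14)*log2(1/14) = 0.271954; -(3/14)*log2(3/14) = 0.476227; -(2/7)*log2(2/7) = 0.516387; -(5/14)*log2(5/14) = 0.530510; -(1/14)*log2(1/14) = 0.271954. H = 0.271954 + 0.476227 + 0.516387 + 0.530510 + 0.271954 = 2.067

2.067 bits


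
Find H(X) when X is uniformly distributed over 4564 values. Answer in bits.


H = log2(n) = log2(4564) = 12.1561

12.1561 bits


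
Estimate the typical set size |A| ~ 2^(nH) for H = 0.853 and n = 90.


log2|A_typical| = nH = 90 * 0.853 = 76.77, so |A_typical| ~ 2^76.77 = 1.288e+23

1.288e+23


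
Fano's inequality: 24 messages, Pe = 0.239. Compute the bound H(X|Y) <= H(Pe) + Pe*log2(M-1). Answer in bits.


H(Pe) = -Pe*log2(Pe) - (1-Pe)*log2(1-Pe) = -0.239*log2(0.239) - 0.761*log2(0.761) = 0.493515 + 0.299858 = 0.7934. Pe*log2(M-1) = 0.239*log2(23) = 1.081131. Bound = H(Pe) + Pe*log2(M-1) = 0.493515 + 0.299858 + 1.081131 = 1.8745

1.8745 bits


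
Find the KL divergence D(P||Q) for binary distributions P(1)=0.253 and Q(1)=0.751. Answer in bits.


KL = p*log2(p/q) + (1-p)*log2((1-p)/(1-q)) = 0.253*log2(0.253/0.751) + 0.747*log2(0.747/0.249) = 0.7868

0.7868 bits


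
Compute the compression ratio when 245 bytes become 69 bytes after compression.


Ratio = original / compressed = 245 / 69 = 3.5507

3.5507


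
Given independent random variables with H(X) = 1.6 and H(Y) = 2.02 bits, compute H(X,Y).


For independent variables, H(X,Y) = H(X) + H(Y) = 1.6 + 2.02 = 3.62

3.62 bits


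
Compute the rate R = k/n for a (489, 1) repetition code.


Rate = k/n = 1/489

1/489


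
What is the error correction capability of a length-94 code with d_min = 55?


Correction capability = floor((d-1)/2) = floor((55-1)/2) = 27

27 errors


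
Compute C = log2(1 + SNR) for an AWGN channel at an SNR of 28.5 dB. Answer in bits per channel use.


SNR_linear = 10^(28.5/10) = 707.9458; C = log2(1 + SNR_linear) = log2(1 + 707.9458) = 9.4695

9.4695 bits/channel use


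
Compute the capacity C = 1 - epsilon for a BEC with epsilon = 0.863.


C = 1 - epsilon = 1 - 0.863 = 0.137

0.137 bits


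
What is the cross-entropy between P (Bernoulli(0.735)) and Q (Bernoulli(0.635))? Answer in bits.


H(P,Q) = -p*log2(q) - (1-p)*log2(1-q). -0.735*log2(0.635) = 0.481551; -0.265*log2(0.365) = 0.385318. H(P,Q) = 0.481551 + 0.385318 = 0.8669

0.8669 bits


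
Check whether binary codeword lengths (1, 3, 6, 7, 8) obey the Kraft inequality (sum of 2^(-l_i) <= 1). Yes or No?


Kraft sum = sum(2^(-l_i)) = 0.6523, need <= 1. Result: satisfied (a binary prefix-free code with these lengths exists)

Yes


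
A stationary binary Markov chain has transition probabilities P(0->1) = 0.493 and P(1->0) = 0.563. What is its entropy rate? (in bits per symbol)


Stationary distribution: pi_0 = p10/(p01+p10) = 0.5331, pi_1 = 0.4669. Entropy rate H' = pi_0*H(p01) + pi_1*H(p10) = 0.5331*0.9999 + 0.4669*0.9885 = 0.9946

0.9946 bits/symbol


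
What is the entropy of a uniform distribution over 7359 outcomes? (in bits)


H = log2(n) = log2(7359) = 12.8453

12.8453 bits


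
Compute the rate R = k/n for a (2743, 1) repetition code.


Rate = k/n = 1/2743

1/2743


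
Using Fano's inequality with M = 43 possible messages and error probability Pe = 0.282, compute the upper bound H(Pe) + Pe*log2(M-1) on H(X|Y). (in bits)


H(Pe) = -Pe*log2(Pe) - (1-Pe)*log2(1-Pe) = -0.282*log2(0.282) - 0.718*log2(0.718) = 0.514998 + 0.343164 = 0.8582. Pe*log2(M-1) = 0.282*log2(42) = 1.520634. Bound = H(Pe) + Pe*log2(M-1) = 0.514998 + 0.343164 + 1.520634 = 2.3788

2.3788 bits


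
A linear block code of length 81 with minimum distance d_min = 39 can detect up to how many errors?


Detection capability = d_min - 1 = 39 - 1 = 38

38 errors


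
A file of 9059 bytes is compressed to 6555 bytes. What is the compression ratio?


Ratio = original / compressed = 9059 / 6555 = 1.382

1.382


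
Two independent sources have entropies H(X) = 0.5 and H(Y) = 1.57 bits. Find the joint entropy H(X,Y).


For independent variables, H(X,Y) = H(X) + H(Y) = 0.5 + 1.57 = 2.07

2.07 bits


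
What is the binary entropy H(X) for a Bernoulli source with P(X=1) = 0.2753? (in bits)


H = -p*log2(p) - (1-p)*log2(1-p). -0.2753*log2(0.2753) = 0.512312; -0.7247*log2(0.7247) = 0.336655. H = 0.512312 + 0.336655 = 0.849

0.849 bits


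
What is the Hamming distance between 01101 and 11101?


Count differing positions: ^ . . . . = 1 differences

1


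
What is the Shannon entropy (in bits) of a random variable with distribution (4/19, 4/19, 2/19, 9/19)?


H = -sum(p_i * log2(p_i)). Terms: -(4/19)*log2(4/19) = 0.473248; -(4/19)*log2(4/19) = 0.473248; -(2/19)*log2(2/19) = 0.341887; -(9/19)*log2(9/19) = 0.510633. H = 0.473248 + 0.473248 + 0.341887 + 0.510633 = 1.799

1.799 bits


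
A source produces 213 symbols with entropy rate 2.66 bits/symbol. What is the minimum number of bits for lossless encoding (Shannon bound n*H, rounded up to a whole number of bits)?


Minimum bits >= n * H = 213 * 2.66 = 566.58, rounded up to a whole number of bits = 567

567 bits


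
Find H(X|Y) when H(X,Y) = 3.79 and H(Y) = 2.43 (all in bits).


H(X|Y) = H(X,Y) - H(Y) = 3.79 - 2.43 = 1.36

1.36 bits


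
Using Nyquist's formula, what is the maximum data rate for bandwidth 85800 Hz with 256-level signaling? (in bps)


Rate = 2 * B * log2(M) = 2 * 85800 * 8.0 = 1372800.0

1372800.0 bps


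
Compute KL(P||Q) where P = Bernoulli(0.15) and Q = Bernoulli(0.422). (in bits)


KL = p*log2(p/q) + (1-p)*log2((1-p)/(1-q)) = 0.15*log2(0.15/0.422) + 0.85*log2(0.85/0.578) = 0.2491

0.2491 bits


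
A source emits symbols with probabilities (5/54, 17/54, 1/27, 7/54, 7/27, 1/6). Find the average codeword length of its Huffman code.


Huffman construction (repeatedly merge the two least-probable nodes; each merge adds 1 bit to every symbol beneath it): 1/27 + 5/54 = 7/54; 7/54 + 7/54 = 7/27; 1/6 + 7/27 = 23/54; 7/27 + 17/54 = 31/54; 23/54 + 31/54 = 1. Resulting codeword lengths (in the order the probabilities were given): (4, 2, 4, 3, 2, 2). L_avg = sum(p_i * l_i) = 5/54*4 + 17/54*2 + 1/27*4 + 7/54*3 + 7/27*2 + 1/6*2 = 43/18 = 2.3889

2.3889 bits


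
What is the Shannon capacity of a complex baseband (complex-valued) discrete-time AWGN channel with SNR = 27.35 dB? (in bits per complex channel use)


SNR_linear = 10^(27.35/10) = 543.2503; C = log2(1 + SNR_linear) = log2(1 + 543.2503) = 9.0881

9.0881 bits/channel use


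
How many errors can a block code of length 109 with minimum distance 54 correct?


Correction capability = floor((d-1)/2) = floor((54-1)/2) = 26

26 errors


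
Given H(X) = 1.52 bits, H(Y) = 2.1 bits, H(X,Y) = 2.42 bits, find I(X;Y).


I(X;Y) = H(X) + H(Y) - H(X,Y) = 1.52 + 2.1 - 2.42 = 1.2

1.2 bits


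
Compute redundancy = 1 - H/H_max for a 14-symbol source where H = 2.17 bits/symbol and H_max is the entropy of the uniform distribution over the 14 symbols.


H_max = log2(K) = log2(14) = 3.8074 bits/symbol. Redundancy = 1 - H/H_max = 1 - 2.17/3.8074 = 1 - 0.5699 = 0.4301

0.4301


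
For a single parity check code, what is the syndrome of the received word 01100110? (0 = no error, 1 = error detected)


Syndrome = XOR of all bits = 0 XOR 1 XOR 1 XOR 0 XOR 0 XOR 1 XOR 1 XOR 0 = 0

0


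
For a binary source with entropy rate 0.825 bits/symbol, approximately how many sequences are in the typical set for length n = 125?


log2|A_typical| = nH = 125 * 0.825 = 103.125, so |A_typical| ~ 2^103.125 = 1.106e+31

1.106e+31


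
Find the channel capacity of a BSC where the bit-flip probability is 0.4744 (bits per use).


H(p) = -p*log2(p) - (1-p)*log2(1-p) = -0.4744*log2(0.4744) - 0.5256*log2(0.5256) = 0.510371 + 0.487737 = 0.9981. C = 1 - H(p) = 1 - 0.9981 = 0.0019

0.0019 bits


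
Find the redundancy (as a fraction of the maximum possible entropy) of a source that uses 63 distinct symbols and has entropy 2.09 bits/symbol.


H_max = log2(K) = log2(63) = 5.9773 bits/symbol. Redundancy = 1 - H/H_max = 1 - 2.09/5.9773 = 1 - 0.3497 = 0.6503

0.6503


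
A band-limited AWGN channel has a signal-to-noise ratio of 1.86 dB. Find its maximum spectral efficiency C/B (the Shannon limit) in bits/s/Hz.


SNR_linear = 10^(1.86/10) = 1.5346; C/B = log2(1 + SNR_linear) = log2(1 + 1.5346) = 1.3418

1.3418 bits/s/Hz


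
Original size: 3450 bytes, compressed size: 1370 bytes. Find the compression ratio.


Ratio = original / compressed = 3450 / 1370 = 2.5182

2.5182


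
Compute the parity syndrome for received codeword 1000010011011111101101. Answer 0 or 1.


Syndrome = XOR of all bits = 1 XOR 0 XOR 0 XOR 0 XOR 0 XOR 1 XOR 0 XOR 0 XOR 1 XOR 1 XOR 0 XOR 1 XOR 1 XOR 1 XOR 1 XOR 1 XOR 1 XOR 0 XOR 1 XOR 1 XOR 0 XOR 1 = 1

1


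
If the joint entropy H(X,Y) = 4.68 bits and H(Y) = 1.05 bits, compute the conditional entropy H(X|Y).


H(X|Y) = H(X,Y) - H(Y) = 4.68 - 1.05 = 3.63

3.63 bits


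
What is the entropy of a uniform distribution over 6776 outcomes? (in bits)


H = log2(n) = log2(6776) = 12.7262

12.7262 bits


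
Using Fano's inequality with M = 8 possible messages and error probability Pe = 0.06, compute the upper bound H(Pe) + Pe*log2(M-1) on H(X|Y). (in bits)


H(Pe) = -Pe*log2(Pe) - (1-Pe)*log2(1-Pe) = -0.06*log2(0.06) - 0.94*log2(0.94) = 0.243534 + 0.083911 = 0.3274. Pe*log2(M-1) = 0.06*log2(7) = 0.168441. Bound = H(Pe) + Pe*log2(M-1) = 0.243534 + 0.083911 + 0.168441 = 0.4959

0.4959 bits


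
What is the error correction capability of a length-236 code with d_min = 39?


Correction capability = floor((d-1)/2) = floor((39-1)/2) = 19

19 errors


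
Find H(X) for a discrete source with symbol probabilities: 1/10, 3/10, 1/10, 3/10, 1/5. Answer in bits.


H = -sum(p_i * log2(p_i)). Terms: -(1/10)*log2(1/10) = 0.332193; -(3/10)*log2(3/10) = 0.521090; -(1/10)*log2(1/10) = 0.332193; -(3/10)*log2(3/10) = 0.521090; -(1/5)*log2(1/5) = 0.464386. H = 0.332193 + 0.521090 + 0.332193 + 0.521090 + 0.464386 = 2.171

2.171 bits


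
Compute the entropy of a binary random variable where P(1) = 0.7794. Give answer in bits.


H = -p*log2(p) - (1-p)*log2(1-p). -0.7794*log2(0.7794) = 0.280244; -0.2206*log2(0.2206) = 0.481017. H = 0.280244 + 0.481017 = 0.7613

0.7613 bits


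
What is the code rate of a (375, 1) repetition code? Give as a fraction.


Rate = k/n = 1/375

1/375


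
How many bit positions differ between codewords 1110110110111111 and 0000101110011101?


Count differing positions: ^ ^ ^ . . ^ ^ . . . ^ . . . ^ . = 7 differences

7


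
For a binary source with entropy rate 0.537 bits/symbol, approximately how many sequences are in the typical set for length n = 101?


log2|A_typical| = nH = 101 * 0.537 = 54.237, so |A_typical| ~ 2^54.237 = 2.123e+16

2.123e+16


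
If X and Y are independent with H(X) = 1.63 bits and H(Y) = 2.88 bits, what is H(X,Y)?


For independent variables, H(X,Y) = H(X) + H(Y) = 1.63 + 2.88 = 4.51

4.51 bits


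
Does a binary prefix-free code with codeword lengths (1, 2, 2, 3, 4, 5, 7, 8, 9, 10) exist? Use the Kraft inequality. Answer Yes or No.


Kraft sum = sum(2^(-l_i)) = 1.2334, need <= 1. Result: violated (a binary prefix-free code with these lengths cannot exist)

No


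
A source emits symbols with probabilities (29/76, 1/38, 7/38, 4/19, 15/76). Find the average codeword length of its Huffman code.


Huffman construction (repeatedly merge the two least-probable nodes; each merge adds 1 bit to every symbol beneath it): 1/38 + 7/38 = 4/19; 15/76 + 4/19 = 31/76; 4/19 + 29/76 = 45/76; 31/76 + 45/76 = 1. Resulting codeword lengths (in the order the probabilities were given): (2, 3, 3, 2, 2). L_avg = sum(p_i * l_i) = 29/76*2 + 1/38*3 + 7/38*3 + 4/19*2 + 15/76*2 = 42/19 = 2.2105

2.2105 bits


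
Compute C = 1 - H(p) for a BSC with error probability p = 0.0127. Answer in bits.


H(p) = -p*log2(p) - (1-p)*log2(1-p) = -0.0127*log2(0.0127) - 0.9873*log2(0.9873) = 0.079998 + 0.018205 = 0.0982. C = 1 - H(p) = 1 - 0.0982 = 0.9018

0.9018 bits


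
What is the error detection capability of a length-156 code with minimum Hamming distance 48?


Detection capability = d_min - 1 = 48 - 1 = 47

47 errors


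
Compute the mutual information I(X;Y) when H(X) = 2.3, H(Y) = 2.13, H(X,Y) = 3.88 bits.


I(X;Y) = H(X) + H(Y) - H(X,Y) = 2.3 + 2.13 - 3.88 = 0.55

0.55 bits


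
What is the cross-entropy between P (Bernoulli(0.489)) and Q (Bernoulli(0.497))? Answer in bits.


H(P,Q) = -p*log2(q) - (1-p)*log2(1-q). -0.489*log2(0.497) = 0.493246; -0.511*log2(0.503) = 0.506590. H(P,Q) = 0.493246 + 0.506590 = 0.9998

0.9998 bits


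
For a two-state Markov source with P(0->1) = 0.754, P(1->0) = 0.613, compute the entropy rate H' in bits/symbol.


Stationary distribution: pi_0 = p10/(p01+p10) = 0.4484, pi_1 = 0.5516. Entropy rate H' = pi_0*H(p01) + pi_1*H(p10) = 0.4484*0.8049 + 0.5516*0.9628 = 0.892

0.892 bits/symbol


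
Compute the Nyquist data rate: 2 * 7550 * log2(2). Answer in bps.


Rate = 2 * B * log2(M) = 2 * 7550 * 1.0 = 15100.0

15100.0 bps


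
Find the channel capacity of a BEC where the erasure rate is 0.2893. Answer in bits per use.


C = 1 - epsilon = 1 - 0.2893 = 0.7107

0.7107 bits


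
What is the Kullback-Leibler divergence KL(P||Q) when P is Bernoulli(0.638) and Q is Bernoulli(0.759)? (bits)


KL = p*log2(p/q) + (1-p)*log2((1-p)/(1-q)) = 0.638*log2(0.638/0.759) + 0.362*log2(0.362/0.241) = 0.0526

0.0526 bits


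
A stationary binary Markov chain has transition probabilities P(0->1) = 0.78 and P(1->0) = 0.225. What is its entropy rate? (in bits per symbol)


Stationary distribution: pi_0 = p10/(p01+p10) = 0.2239, pi_1 = 0.7761. Entropy rate H' = pi_0*H(p01) + pi_1*H(p10) = 0.2239*0.7602 + 0.7761*0.7692 = 0.7672

0.7672 bits/symbol


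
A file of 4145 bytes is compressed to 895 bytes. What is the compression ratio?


Ratio = original / compressed = 4145 / 895 = 4.6313

4.6313


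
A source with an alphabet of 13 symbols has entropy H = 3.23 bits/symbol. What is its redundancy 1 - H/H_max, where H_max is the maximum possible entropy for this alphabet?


H_max = log2(K) = log2(13) = 3.7004 bits/symbol. Redundancy = 1 - H/H_max = 1 - 3.23/3.7004 = 1 - 0.8729 = 0.1271

0.1271


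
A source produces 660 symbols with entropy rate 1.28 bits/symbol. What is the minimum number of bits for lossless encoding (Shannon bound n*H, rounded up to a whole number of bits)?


Minimum bits >= n * H = 660 * 1.28 = 844.8, rounded up to a whole number of bits = 845

845 bits


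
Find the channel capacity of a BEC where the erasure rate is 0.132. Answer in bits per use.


C = 1 - epsilon = 1 - 0.132 = 0.868

0.868 bits


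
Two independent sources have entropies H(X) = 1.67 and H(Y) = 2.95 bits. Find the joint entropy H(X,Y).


For independent variables, H(X,Y) = H(X) + H(Y) = 1.67 + 2.95 = 4.62

4.62 bits


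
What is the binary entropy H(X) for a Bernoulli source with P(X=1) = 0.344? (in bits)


H = -p*log2(p) - (1-p)*log2(1-p). -0.344*log2(0.344) = 0.529595; -0.656*log2(0.656) = 0.399000. H = 0.529595 + 0.399000 = 0.9286

0.9286 bits


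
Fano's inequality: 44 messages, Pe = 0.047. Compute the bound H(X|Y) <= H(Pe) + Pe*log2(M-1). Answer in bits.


H(Pe) = -Pe*log2(Pe) - (1-Pe)*log2(1-Pe) = -0.047*log2(0.047) - 0.953*log2(0.953) = 0.207326 + 0.066188 = 0.2735. Pe*log2(M-1) = 0.047*log2(43) = 0.255034. Bound = H(Pe) + Pe*log2(M-1) = 0.207326 + 0.066188 + 0.255034 = 0.5285

0.5285 bits


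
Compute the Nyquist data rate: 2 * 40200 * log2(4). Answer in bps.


Rate = 2 * B * log2(M) = 2 * 40200 * 2.0 = 160800.0

160800.0 bps


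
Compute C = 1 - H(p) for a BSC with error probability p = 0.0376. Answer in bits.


H(p) = -p*log2(p) - (1-p)*log2(1-p) = -0.0376*log2(0.0376) - 0.9624*log2(0.9624) = 0.177965 + 0.053212 = 0.2312. C = 1 - H(p) = 1 - 0.2312 = 0.7688

0.7688 bits


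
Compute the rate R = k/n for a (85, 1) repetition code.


Rate = k/n = 1/85

1/85


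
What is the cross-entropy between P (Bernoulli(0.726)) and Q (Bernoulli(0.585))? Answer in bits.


H(P,Q) = -p*log2(q) - (1-p)*log2(1-q). -0.726*log2(0.585) = 0.561555; -0.274*log2(0.415) = 0.347656. H(P,Q) = 0.561555 + 0.347656 = 0.9092

0.9092 bits


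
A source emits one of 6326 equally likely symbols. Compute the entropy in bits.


H = log2(n) = log2(6326) = 12.6271

12.6271 bits


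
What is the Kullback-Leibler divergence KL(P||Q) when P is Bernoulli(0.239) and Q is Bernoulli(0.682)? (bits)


KL = p*log2(p/q) + (1-p)*log2((1-p)/(1-q)) = 0.239*log2(0.239/0.682) + 0.761*log2(0.761/0.318) = 0.5964

0.5964 bits


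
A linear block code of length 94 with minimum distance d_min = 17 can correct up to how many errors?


Correction capability = floor((d-1)/2) = floor((17-1)/2) = 8

8 errors


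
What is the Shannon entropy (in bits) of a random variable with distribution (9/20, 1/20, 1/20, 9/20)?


H = -sum(p_i * log2(p_i)). Terms: -(9/20)*log2(9/20) = 0.518401; -(1/20)*log2(1/20) = 0.216096; -(1/20)*log2(1/20) = 0.216096; -(9/20)*log2(9/20) = 0.518401. H = 0.518401 + 0.216096 + 0.216096 + 0.518401 = 1.469

1.469 bits


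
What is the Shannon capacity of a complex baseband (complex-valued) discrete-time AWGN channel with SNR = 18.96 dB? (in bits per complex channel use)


SNR_linear = 10^(18.96/10) = 78.7046; C = log2(1 + SNR_linear) = log2(1 + 78.7046) = 6.3166

6.3166 bits/channel use


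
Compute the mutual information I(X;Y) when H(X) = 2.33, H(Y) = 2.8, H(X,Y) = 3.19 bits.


I(X;Y) = H(X) + H(Y) - H(X,Y) = 2.33 + 2.8 - 3.19 = 1.94

1.94 bits


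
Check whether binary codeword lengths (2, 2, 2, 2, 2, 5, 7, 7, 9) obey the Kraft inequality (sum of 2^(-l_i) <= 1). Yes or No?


Kraft sum = sum(2^(-l_i)) = 1.2988, need <= 1. Result: violated (a binary prefix-free code with these lengths cannot exist)

No


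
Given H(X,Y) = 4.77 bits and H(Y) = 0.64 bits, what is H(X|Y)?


H(X|Y) = H(X,Y) - H(Y) = 4.77 - 0.64 = 4.13

4.13 bits


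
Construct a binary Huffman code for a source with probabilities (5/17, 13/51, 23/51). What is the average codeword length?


Huffman construction (repeatedly merge the two least-probable nodes; each merge adds 1 bit to every symbol beneath it): 13/51 + 5/17 = 28/51; 23/51 + 28/51 = 1. Resulting codeword lengths (in the order the probabilities were given): (2, 2, 1). L_avg = sum(p_i * l_i) = 5/17*2 + 13/51*2 + 23/51*1 = 79/51 = 1.549

1.549 bits


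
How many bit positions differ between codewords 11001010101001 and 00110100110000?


Count differing positions: ^ ^ ^ ^ ^ ^ ^ . . ^ ^ . . ^ = 10 differences

10


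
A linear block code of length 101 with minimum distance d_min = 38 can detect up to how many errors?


Detection capability = d_min - 1 = 38 - 1 = 37

37 errors


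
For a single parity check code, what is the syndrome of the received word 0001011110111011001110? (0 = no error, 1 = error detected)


Syndrome = XOR of all bits = 0 XOR 0 XOR 0 XOR 1 XOR 0 XOR 1 XOR 1 XOR 1 XOR 1 XOR 0 XOR 1 XOR 1 XOR 1 XOR 0 XOR 1 XOR 1 XOR 0 XOR 0 XOR 1 XOR 1 XOR 1 XOR 0 = 1

1


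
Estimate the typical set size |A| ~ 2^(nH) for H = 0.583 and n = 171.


log2|A_typical| = nH = 171 * 0.583 = 99.693, so |A_typical| ~ 2^99.693 = 1.025e+30

1.025e+30


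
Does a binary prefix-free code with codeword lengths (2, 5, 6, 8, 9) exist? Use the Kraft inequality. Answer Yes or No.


Kraft sum = sum(2^(-l_i)) = 0.3027, need <= 1. Result: satisfied (a binary prefix-free code with these lengths exists)

Yes


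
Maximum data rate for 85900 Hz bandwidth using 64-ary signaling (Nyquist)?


Rate = 2 * B * log2(M) = 2 * 85900 * 6.0 = 1030800.0

1030800.0 bps


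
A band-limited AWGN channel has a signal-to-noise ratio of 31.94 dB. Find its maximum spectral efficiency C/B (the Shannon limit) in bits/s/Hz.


SNR_linear = 10^(31.94/10) = 1563.1476; C/B = log2(1 + SNR_linear) = log2(1 + 1563.1476) = 10.6112

10.6112 bits/s/Hz


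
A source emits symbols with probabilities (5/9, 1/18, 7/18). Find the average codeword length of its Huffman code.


Huffman construction (repeatedly merge the two least-probable nodes; each merge adds 1 bit to every symbol beneath it): 1/18 + 7/18 = 4/9; 4/9 + 5/9 = 1. Resulting codeword lengths (in the order the probabilities were given): (1, 2, 2). L_avg = sum(p_i * l_i) = 5/9*1 + 1/18*2 + 7/18*2 = 13/9 = 1.4444

1.4444 bits


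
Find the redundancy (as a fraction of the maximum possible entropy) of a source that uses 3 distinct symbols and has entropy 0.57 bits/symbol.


H_max = log2(K) = log2(3) = 1.585 bits/symbol. Redundancy = 1 - H/H_max = 1 - 0.57/1.585 = 1 - 0.3596 = 0.6404

0.6404


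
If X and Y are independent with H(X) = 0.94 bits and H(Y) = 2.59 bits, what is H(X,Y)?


For independent variables, H(X,Y) = H(X) + H(Y) = 0.94 + 2.59 = 3.53

3.53 bits


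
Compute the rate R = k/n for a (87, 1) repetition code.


Rate = k/n = 1/87

1/87


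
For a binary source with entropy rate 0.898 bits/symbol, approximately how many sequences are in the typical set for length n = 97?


log2|A_typical| = nH = 97 * 0.898 = 87.106, so |A_typical| ~ 2^87.106 = 1.665e+26

1.665e+26


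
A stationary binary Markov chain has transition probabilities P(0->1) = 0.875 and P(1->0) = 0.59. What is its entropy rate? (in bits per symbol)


Stationary distribution: pi_0 = p10/(p01+p10) = 0.4027, pi_1 = 0.5973. Entropy rate H' = pi_0*H(p01) + pi_1*H(p10) = 0.4027*0.5436 + 0.5973*0.9765 = 0.8021

0.8021 bits/symbol


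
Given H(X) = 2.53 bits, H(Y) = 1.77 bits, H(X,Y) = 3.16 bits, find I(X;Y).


I(X;Y) = H(X) + H(Y) - H(X,Y) = 2.53 + 1.77 - 3.16 = 1.14

1.14 bits


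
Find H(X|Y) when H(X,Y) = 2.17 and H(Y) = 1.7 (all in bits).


H(X|Y) = H(X,Y) - H(Y) = 2.17 - 1.7 = 0.47

0.47 bits


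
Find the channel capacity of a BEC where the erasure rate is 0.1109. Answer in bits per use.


C = 1 - epsilon = 1 - 0.1109 = 0.8891

0.8891 bits


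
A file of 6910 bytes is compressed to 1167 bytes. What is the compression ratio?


Ratio = original / compressed = 6910 / 1167 = 5.9212

5.9212


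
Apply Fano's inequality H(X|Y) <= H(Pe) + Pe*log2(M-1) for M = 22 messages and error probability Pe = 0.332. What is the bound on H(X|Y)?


H(Pe) = -Pe*log2(Pe) - (1-Pe)*log2(1-Pe) = -0.332*log2(0.332) - 0.668*log2(0.668) = 0.528127 + 0.388829 = 0.917. Pe*log2(M-1) = 0.332*log2(21) = 1.458249. Bound = H(Pe) + Pe*log2(M-1) = 0.528127 + 0.388829 + 1.458249 = 2.3752

2.3752 bits


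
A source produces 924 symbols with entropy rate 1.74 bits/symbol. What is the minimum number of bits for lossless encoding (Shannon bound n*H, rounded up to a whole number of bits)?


Minimum bits >= n * H = 924 * 1.74 = 1607.76, rounded up to a whole number of bits = 1608

1608 bits


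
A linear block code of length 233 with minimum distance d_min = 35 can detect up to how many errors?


Detection capability = d_min - 1 = 35 - 1 = 34

34 errors


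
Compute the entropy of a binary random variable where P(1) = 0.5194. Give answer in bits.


H = -p*log2(p) - (1-p)*log2(1-p). -0.5194*log2(0.5194) = 0.490876; -0.4806*log2(0.4806) = 0.508038. H = 0.490876 + 0.508038 = 0.9989

0.9989 bits


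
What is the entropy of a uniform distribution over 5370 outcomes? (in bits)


H = log2(n) = log2(5370) = 12.3907

12.3907 bits


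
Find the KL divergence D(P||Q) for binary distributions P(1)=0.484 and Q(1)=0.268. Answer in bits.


KL = p*log2(p/q) + (1-p)*log2((1-p)/(1-q)) = 0.484*log2(0.484/0.268) + 0.516*log2(0.516/0.732) = 0.1524

0.1524 bits


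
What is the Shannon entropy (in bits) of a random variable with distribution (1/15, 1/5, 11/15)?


H = -sum(p_i * log2(p_i)). Terms: -(1/15)*log2(1/15) = 0.260459; -(1/5)*log2(1/5) = 0.464386; -(11/15)*log2(11/15) = 0.328137. H = 0.260459 + 0.464386 + 0.328137 = 1.053

1.053 bits


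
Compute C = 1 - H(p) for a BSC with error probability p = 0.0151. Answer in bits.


H(p) = -p*log2(p) - (1-p)*log2(1-p) = -0.0151*log2(0.0151) - 0.9849*log2(0.9849) = 0.091345 + 0.021619 = 0.113. C = 1 - H(p) = 1 - 0.113 = 0.887

0.887 bits


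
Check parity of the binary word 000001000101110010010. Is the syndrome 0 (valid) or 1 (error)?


Syndrome = XOR of all bits = 0 XOR 0 XOR 0 XOR 0 XOR 0 XOR 1 XOR 0 XOR 0 XOR 0 XOR 1 XOR 0 XOR 1 XOR 1 XOR 1 XOR 0 XOR 0 XOR 1 XOR 0 XOR 0 XOR 1 XOR 0 = 1

1


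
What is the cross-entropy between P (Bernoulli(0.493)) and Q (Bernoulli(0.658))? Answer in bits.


H(P,Q) = -p*log2(q) - (1-p)*log2(1-q). -0.493*log2(0.658) = 0.297693; -0.507*log2(0.342) = 0.784801. H(P,Q) = 0.297693 + 0.784801 = 1.0825

1.0825 bits


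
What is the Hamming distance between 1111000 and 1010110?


Count differing positions: . ^ . ^ ^ ^ . = 4 differences

4


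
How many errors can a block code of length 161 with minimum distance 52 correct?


Correction capability = floor((d-1)/2) = floor((52-1)/2) = 25

25 errors


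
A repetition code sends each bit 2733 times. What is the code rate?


Rate = k/n = 1/2733

1/2733


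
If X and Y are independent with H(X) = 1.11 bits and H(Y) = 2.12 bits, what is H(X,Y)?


For independent variables, H(X,Y) = H(X) + H(Y) = 1.11 + 2.12 = 3.23

3.23 bits


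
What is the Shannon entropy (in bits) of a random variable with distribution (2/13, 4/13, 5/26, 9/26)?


H = -sum(p_i * log2(p_i)). Terms: -(2/13)*log2(2/13) = 0.415452; -(4/13)*log2(4/13) = 0.523212; -(5/26)*log2(5/26) = 0.457406; -(9/26)*log2(9/26) = 0.529794. H = 0.415452 + 0.523212 + 0.457406 + 0.529794 = 1.9259

1.9259 bits


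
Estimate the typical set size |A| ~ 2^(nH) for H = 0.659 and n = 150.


log2|A_typical| = nH = 150 * 0.659 = 98.85, so |A_typical| ~ 2^98.85 = 5.712e+29

5.712e+29


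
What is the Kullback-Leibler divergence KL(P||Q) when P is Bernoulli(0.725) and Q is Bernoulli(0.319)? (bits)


KL = p*log2(p/q) + (1-p)*log2((1-p)/(1-q)) = 0.725*log2(0.725/0.319) + 0.275*log2(0.275/0.681) = 0.4989

0.4989 bits


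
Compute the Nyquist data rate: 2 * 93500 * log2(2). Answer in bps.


Rate = 2 * B * log2(M) = 2 * 93500 * 1.0 = 187000.0

187000.0 bps


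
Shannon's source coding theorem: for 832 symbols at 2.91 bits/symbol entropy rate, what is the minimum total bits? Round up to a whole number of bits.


Minimum bits >= n * H = 832 * 2.91 = 2421.12, rounded up to a whole number of bits = 2422

2422 bits


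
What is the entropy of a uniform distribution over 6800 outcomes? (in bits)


H = log2(n) = log2(6800) = 12.7313

12.7313 bits


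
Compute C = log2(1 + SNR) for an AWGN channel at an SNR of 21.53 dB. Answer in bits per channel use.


SNR_linear = 10^(21.53/10) = 142.2329; C = log2(1 + SNR_linear) = log2(1 + 142.2329) = 7.1622

7.1622 bits/channel use


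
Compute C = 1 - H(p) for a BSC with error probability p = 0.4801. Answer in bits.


H(p) = -p*log2(p) - (1-p)*log2(1-p) = -0.4801*log2(0.4801) - 0.5199*log2(0.5199) = 0.508231 + 0.490626 = 0.9989. C = 1 - H(p) = 1 - 0.9989 = 0.0011

0.0011 bits


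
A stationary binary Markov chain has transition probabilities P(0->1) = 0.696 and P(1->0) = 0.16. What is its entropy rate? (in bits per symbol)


Stationary distribution: pi_0 = p10/(p01+p10) = 0.1869, pi_1 = 0.8131. Entropy rate H' = pi_0*H(p01) + pi_1*H(p10) = 0.1869*0.8861 + 0.8131*0.6343 = 0.6814

0.6814 bits/symbol


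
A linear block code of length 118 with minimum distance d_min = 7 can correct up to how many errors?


Correction capability = floor((d-1)/2) = floor((7-1)/2) = 3

3 errors


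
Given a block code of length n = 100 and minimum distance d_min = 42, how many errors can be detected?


Detection capability = d_min - 1 = 42 - 1 = 41

41 errors


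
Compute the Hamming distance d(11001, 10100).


Count differing positions: . ^ ^ . ^ = 3 differences

3


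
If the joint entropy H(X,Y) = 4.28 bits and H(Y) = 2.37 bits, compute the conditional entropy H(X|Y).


H(X|Y) = H(X,Y) - H(Y) = 4.28 - 2.37 = 1.91

1.91 bits


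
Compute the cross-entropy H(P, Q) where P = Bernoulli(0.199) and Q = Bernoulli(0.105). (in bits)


H(P,Q) = -p*log2(q) - (1-p)*log2(1-q). -0.199*log2(0.105) = 0.647056; -0.801*log2(0.895) = 0.128192. H(P,Q) = 0.647056 + 0.128192 = 0.7752

0.7752 bits


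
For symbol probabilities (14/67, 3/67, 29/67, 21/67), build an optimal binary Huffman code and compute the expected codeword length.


Huffman construction (repeatedly merge the two least-probable nodes; each merge adds 1 bit to every symbol beneath it): 3/67 + 14/67 = 17/67; 17/67 + 21/67 = 38/67; 29/67 + 38/67 = 1. Resulting codeword lengths (in the order the probabilities were given): (3, 3, 1, 2). L_avg = sum(p_i * l_i) = 14/67*3 + 3/67*3 + 29/67*1 + 21/67*2 = 122/67 = 1.8209

1.8209 bits


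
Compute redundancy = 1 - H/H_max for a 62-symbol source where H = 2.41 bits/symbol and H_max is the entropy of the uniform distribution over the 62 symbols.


H_max = log2(K) = log2(62) = 5.9542 bits/symbol. Redundancy = 1 - H/H_max = 1 - 2.41/5.9542 = 1 - 0.4048 = 0.5952

0.5952


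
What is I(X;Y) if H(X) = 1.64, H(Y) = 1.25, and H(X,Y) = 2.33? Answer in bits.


I(X;Y) = H(X) + H(Y) - H(X,Y) = 1.64 + 1.25 - 2.33 = 0.56

0.56 bits


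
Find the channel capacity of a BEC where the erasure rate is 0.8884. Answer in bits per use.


C = 1 - epsilon = 1 - 0.8884 = 0.1116

0.1116 bits


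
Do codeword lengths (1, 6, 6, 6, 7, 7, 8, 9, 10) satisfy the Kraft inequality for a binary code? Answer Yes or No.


Kraft sum = sum(2^(-l_i)) = 0.5693, need <= 1. Result: satisfied (a binary prefix-free code with these lengths exists)

Yes
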